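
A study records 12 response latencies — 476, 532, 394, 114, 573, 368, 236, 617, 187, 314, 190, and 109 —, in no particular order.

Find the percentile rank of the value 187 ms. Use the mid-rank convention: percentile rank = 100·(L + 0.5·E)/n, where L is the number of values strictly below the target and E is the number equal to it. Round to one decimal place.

Sorted: 109, 114, 187, 190, 236, 314, 368, 394, 476, 532, 573, 617.
Count below 187: L = 2; count equal: E = 1; n = 12.
Percentile rank = 100·(2 + 0.5·1)/12 = 100·2.5/12 = 20.83.

20.8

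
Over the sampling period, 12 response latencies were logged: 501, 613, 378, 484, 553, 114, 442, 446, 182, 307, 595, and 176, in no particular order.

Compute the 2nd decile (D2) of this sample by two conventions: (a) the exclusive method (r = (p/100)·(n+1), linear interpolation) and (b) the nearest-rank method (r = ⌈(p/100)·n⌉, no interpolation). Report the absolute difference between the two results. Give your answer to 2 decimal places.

2.40

Sorted: 114, 176, 182, 307, 378, 442, 446, 484, 501, 553, 595, 613.
n = 12.
(a) r = 2.6; between ranks 2 (176) and 3 (182): 179.6.
(b) the nearest-rank method: rank 3 → 182.
|179.6 − 182| = 2.4.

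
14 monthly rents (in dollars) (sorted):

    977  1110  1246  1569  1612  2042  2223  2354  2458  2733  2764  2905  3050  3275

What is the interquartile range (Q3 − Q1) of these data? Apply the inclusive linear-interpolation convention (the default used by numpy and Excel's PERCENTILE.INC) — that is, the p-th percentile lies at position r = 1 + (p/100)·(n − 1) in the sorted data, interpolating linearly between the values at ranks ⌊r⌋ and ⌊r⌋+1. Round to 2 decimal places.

n = 14.
P25: r = 4.25; ranks 4–5 are 1569, 1612; interpolating gives 1579.75.
P75: r = 10.75; ranks 10–11 are 2733, 2764; interpolating gives 2756.25.
Difference: 2756.25 − 1579.75 = 1176.5.

1176.50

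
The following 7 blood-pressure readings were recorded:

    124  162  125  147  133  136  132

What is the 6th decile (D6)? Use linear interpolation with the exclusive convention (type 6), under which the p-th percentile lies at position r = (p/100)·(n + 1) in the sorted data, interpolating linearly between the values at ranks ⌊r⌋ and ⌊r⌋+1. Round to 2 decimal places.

Sorted: 124, 125, 132, 133, 136, 147, 162.
n = 7.
r = (60/100)·(7 + 1) = 4.8.
Rank 4 is 133 and rank 5 is 136.
Interpolate: 133 + 0.8·(136 − 133) = 133 + 0.8·3 = 135.4.

135.40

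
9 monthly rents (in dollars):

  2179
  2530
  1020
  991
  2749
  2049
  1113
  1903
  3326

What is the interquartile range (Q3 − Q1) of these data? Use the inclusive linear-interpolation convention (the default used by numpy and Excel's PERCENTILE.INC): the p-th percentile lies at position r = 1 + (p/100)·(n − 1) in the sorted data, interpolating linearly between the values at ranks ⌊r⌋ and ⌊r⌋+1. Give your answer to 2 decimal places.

Sorted: 991, 1020, 1113, 1903, 2049, 2179, 2530, 2749, 3326.
n = 9.
P25: r = 3 (integer) → 1113.
P75: r = 7 (integer) → 2530.
Difference: 2530 − 1113 = 1417.

1417.00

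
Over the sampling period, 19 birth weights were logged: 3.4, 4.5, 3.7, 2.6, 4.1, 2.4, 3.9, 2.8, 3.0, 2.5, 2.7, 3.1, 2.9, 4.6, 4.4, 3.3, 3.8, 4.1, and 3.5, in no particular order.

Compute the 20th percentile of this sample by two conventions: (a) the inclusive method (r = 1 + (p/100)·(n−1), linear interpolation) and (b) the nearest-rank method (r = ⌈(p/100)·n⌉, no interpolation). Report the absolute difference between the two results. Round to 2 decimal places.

0.06

Sorted: 2.4, 2.5, 2.6, 2.7, 2.8, 2.9, 3.0, 3.1, 3.3, 3.4, 3.5, 3.7, 3.8, 3.9, 4.1, 4.1, 4.4, 4.5, 4.6.
n = 19.
(a) r = 4.6; between ranks 4 (2.7) and 5 (2.8): 2.76.
(b) the nearest-rank method: rank 4 → 2.7.
|2.76 − 2.7| = 0.06.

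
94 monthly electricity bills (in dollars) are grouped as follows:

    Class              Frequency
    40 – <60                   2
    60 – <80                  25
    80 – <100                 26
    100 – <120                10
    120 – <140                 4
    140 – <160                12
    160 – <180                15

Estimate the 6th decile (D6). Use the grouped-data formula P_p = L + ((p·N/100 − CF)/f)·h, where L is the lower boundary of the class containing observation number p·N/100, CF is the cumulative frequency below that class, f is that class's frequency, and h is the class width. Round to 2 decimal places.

N = 94; target position k = 60/100 · 94 = 56.4.
Cumulative frequencies: 2, 27, 53, 63, 67, 79, 94.
Observation 56.4 falls in the class 100 – <120.
L = 100, CF = 53, f = 10, h = 20.
P60 = 100 + ((56.4 − 53)/10)·20 = 100 + 6.8 = 106.8.

106.80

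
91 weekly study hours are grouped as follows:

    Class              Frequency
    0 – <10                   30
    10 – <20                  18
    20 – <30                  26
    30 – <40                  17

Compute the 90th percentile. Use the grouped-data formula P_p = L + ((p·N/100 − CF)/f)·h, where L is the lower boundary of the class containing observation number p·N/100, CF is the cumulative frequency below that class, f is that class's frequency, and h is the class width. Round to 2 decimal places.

34.65

N = 91; target position k = 90/100 · 91 = 81.9.
Cumulative frequencies: 30, 48, 74, 91.
Observation 81.9 falls in the class 30 – <40.
L = 30, CF = 74, f = 17, h = 10.
P90 = 30 + ((81.9 − 74)/17)·10 = 30 + 4.64706 = 34.6471.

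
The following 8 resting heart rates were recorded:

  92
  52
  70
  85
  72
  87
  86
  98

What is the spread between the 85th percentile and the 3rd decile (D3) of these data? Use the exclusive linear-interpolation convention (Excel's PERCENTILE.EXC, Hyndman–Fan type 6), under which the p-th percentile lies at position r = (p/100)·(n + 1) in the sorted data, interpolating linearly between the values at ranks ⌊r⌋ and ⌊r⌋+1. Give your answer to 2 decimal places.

24.50

Sorted: 52, 70, 72, 85, 86, 87, 92, 98.
n = 8.
P30: r = 2.7; ranks 2–3 are 70, 72; interpolating gives 71.4.
P85: r = 7.65; ranks 7–8 are 92, 98; interpolating gives 95.9.
Difference: 95.9 − 71.4 = 24.5.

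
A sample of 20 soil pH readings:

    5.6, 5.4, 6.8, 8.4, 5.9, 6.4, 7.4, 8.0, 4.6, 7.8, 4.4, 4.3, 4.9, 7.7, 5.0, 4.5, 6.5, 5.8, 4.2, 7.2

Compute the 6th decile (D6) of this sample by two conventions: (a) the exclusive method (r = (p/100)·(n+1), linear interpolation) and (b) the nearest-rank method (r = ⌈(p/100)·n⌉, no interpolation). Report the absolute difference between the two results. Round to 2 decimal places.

0.06

Sorted: 4.2, 4.3, 4.4, 4.5, 4.6, 4.9, 5.0, 5.4, 5.6, 5.8, 5.9, 6.4, 6.5, 6.8, 7.2, 7.4, 7.7, 7.8, 8.0, 8.4.
n = 20.
(a) r = 12.6; between ranks 12 (6.4) and 13 (6.5): 6.46.
(b) the nearest-rank method: rank 12 → 6.4.
|6.46 − 6.4| = 0.06.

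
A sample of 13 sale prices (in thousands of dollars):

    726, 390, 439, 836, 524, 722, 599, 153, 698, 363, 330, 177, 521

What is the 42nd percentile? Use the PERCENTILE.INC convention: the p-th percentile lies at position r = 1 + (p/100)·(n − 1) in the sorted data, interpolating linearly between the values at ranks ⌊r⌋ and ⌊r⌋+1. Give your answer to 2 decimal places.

442.28

Sorted: 153, 177, 330, 363, 390, 439, 521, 524, 599, 698, 722, 726, 836.
n = 13.
r = 1 + (42/100)·(13 − 1) = 1 + 5.04 = 6.04.
Rank 6 is 439 and rank 7 is 521.
Interpolate: 439 + 0.04·(521 − 439) = 439 + 0.04·82 = 442.28.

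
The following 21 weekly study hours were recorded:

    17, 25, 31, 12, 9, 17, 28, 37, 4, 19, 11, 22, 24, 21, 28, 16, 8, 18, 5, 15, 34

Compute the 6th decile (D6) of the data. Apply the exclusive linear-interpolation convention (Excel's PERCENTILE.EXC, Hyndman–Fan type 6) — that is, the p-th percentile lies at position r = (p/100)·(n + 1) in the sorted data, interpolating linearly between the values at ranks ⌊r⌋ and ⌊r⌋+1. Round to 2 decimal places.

21.20

Sorted: 4, 5, 8, 9, 11, 12, 15, 16, 17, 17, 18, 19, 21, 22, 24, 25, 28, 28, 31, 34, 37.
n = 21.
r = (60/100)·(21 + 1) = 13.2.
Rank 13 is 21 and rank 14 is 22.
Interpolate: 21 + 0.2·(22 − 21) = 21 + 0.2·1 = 21.2.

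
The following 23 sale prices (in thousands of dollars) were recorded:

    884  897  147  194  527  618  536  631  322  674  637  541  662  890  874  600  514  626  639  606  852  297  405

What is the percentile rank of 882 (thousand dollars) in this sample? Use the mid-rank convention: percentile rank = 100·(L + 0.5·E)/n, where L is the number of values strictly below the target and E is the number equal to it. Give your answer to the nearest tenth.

87.0

Sorted: 147, 194, 297, 322, 405, 514, 527, 536, 541, 600, 606, 618, 626, 631, 637, 639, 662, 674, 852, 874, 884, 890, 897.
Count below 882: L = 20; count equal: E = 0; n = 23.
Percentile rank = 100·(20 + 0.5·0)/23 = 100·20/23 = 86.96.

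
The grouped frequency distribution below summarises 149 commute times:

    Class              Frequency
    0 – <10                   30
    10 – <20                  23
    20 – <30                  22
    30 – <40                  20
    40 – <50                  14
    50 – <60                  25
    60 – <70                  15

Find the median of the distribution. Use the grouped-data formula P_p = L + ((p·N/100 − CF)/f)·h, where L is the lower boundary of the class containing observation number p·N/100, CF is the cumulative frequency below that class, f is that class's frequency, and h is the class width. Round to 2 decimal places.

29.77

N = 149; target position k = 50/100 · 149 = 74.5.
Cumulative frequencies: 30, 53, 75, 95, 109, 134, 149.
Observation 74.5 falls in the class 20 – <30.
L = 20, CF = 53, f = 22, h = 10.
P50 = 20 + ((74.5 − 53)/22)·10 = 20 + 9.77273 = 29.7727.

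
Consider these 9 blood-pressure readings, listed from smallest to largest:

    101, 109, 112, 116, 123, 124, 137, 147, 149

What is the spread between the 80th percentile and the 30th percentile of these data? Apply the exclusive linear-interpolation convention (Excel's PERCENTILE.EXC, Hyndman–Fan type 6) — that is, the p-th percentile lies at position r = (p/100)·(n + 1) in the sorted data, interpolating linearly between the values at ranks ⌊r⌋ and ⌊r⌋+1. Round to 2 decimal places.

35.00

n = 9.
P30: r = 3 (integer) → 112.
P80: r = 8 (integer) → 147.
Difference: 147 − 112 = 35.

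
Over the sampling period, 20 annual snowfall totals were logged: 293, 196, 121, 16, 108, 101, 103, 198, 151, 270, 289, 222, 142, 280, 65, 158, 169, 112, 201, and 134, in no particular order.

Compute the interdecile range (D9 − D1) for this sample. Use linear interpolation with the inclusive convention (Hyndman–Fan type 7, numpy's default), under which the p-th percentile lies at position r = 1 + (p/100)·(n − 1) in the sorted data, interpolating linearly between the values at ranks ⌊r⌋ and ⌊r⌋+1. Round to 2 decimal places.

183.50

Sorted: 16, 65, 101, 103, 108, 112, 121, 134, 142, 151, 158, 169, 196, 198, 201, 222, 270, 280, 289, 293.
n = 20.
P10: r = 2.9; ranks 2–3 are 65, 101; interpolating gives 97.4.
P90: r = 18.1; ranks 18–19 are 280, 289; interpolating gives 280.9.
Difference: 280.9 − 97.4 = 183.5.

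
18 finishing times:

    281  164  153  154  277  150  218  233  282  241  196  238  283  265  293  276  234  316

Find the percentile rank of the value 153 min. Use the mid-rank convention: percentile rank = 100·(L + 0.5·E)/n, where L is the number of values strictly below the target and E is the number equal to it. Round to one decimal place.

Sorted: 150, 153, 154, 164, 196, 218, 233, 234, 238, 241, 265, 276, 277, 281, 282, 283, 293, 316.
Count below 153: L = 1; count equal: E = 1; n = 18.
Percentile rank = 100·(1 + 0.5·1)/18 = 100·1.5/18 = 8.333.

8.3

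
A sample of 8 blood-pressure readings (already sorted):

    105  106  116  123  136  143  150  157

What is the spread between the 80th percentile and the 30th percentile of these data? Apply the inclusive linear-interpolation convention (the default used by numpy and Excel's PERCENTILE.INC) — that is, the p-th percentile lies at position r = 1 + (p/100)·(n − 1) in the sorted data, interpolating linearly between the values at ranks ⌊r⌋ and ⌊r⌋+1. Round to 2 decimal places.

n = 8.
P30: r = 3.1; ranks 3–4 are 116, 123; interpolating gives 116.7.
P80: r = 6.6; ranks 6–7 are 143, 150; interpolating gives 147.2.
Difference: 147.2 − 116.7 = 30.5.

30.50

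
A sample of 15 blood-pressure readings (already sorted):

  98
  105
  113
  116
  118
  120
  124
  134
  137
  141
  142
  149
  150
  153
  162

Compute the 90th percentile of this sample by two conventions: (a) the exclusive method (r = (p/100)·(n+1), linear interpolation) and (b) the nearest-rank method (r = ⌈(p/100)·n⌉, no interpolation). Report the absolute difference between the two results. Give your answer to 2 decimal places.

3.60

n = 15.
(a) r = 14.4; between ranks 14 (153) and 15 (162): 156.6.
(b) the nearest-rank method: rank 14 → 153.
|156.6 − 153| = 3.6.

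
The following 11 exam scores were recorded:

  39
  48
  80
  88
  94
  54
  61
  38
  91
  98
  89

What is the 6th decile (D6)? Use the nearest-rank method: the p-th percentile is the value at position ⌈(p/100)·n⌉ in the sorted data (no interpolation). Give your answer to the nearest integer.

88

Sorted: 38, 39, 48, 54, 61, 80, 88, 89, 91, 94, 98.
n = 11.
Position = ⌈60/100 · 11⌉ = ⌈6.6⌉ = 7.
The value at rank 7 is 88.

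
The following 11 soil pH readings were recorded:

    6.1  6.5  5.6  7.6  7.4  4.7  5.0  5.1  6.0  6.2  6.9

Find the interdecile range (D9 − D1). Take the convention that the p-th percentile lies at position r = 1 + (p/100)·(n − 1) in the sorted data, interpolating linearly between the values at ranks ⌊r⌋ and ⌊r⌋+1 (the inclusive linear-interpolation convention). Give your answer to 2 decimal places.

Sorted: 4.7, 5.0, 5.1, 5.6, 6.0, 6.1, 6.2, 6.5, 6.9, 7.4, 7.6.
n = 11.
P10: r = 2 (integer) → 5.
P90: r = 10 (integer) → 7.4.
Difference: 7.4 − 5 = 2.4.

2.40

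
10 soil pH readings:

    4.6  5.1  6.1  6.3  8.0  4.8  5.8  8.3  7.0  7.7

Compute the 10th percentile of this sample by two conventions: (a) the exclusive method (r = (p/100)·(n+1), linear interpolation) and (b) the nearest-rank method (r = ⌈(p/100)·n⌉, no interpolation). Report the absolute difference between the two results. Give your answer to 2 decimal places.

0.02

Sorted: 4.6, 4.8, 5.1, 5.8, 6.1, 6.3, 7.0, 7.7, 8.0, 8.3.
n = 10.
(a) r = 1.1; between ranks 1 (4.6) and 2 (4.8): 4.62.
(b) the nearest-rank method: rank 1 → 4.6.
|4.62 − 4.6| = 0.02.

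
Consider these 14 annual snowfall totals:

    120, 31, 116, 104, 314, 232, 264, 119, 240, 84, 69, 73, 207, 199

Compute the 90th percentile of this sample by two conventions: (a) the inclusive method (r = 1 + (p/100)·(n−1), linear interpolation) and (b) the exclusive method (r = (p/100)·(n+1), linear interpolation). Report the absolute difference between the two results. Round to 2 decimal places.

Sorted: 31, 69, 73, 84, 104, 116, 119, 120, 199, 207, 232, 240, 264, 314.
n = 14.
(a) r = 12.7; between ranks 12 (240) and 13 (264): 256.8.
(b) r = 13.5; between ranks 13 (264) and 14 (314): 289.
|256.8 − 289| = 32.2.

32.20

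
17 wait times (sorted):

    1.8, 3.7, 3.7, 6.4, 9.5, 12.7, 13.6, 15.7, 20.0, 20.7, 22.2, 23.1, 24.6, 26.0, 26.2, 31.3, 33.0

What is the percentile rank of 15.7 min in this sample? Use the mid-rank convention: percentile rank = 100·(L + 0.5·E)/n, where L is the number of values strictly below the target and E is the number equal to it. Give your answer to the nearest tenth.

44.1

Count below 15.7: L = 7; count equal: E = 1; n = 17.
Percentile rank = 100·(7 + 0.5·1)/17 = 100·7.5/17 = 44.12.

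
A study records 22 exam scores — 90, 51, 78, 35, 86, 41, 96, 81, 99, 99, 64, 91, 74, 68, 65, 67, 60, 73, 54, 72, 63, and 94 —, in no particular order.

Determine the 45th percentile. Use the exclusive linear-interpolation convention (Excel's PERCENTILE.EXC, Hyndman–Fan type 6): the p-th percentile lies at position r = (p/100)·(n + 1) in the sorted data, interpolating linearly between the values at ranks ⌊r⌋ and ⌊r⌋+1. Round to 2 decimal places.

69.40

Sorted: 35, 41, 51, 54, 60, 63, 64, 65, 67, 68, 72, 73, 74, 78, 81, 86, 90, 91, 94, 96, 99, 99.
n = 22.
r = (45/100)·(22 + 1) = 10.35.
Rank 10 is 68 and rank 11 is 72.
Interpolate: 68 + 0.35·(72 − 68) = 68 + 0.35·4 = 69.4.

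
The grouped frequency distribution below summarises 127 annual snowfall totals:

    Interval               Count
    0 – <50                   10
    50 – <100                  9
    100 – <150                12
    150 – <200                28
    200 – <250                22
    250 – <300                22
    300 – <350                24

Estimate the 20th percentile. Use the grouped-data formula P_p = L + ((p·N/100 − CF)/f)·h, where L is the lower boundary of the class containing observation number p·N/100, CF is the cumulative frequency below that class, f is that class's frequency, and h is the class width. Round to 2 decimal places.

N = 127; target position k = 20/100 · 127 = 25.4.
Cumulative frequencies: 10, 19, 31, 59, 81, 103, 127.
Observation 25.4 falls in the class 100 – <150.
L = 100, CF = 19, f = 12, h = 50.
P20 = 100 + ((25.4 − 19)/12)·50 = 100 + 26.6667 = 126.667.

126.67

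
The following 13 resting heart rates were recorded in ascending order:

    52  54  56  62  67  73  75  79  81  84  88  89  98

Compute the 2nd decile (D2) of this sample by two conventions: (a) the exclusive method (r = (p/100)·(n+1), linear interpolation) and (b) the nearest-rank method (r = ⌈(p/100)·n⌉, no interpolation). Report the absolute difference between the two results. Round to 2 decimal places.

n = 13.
(a) r = 2.8; between ranks 2 (54) and 3 (56): 55.6.
(b) the nearest-rank method: rank 3 → 56.
|55.6 − 56| = 0.4.

0.40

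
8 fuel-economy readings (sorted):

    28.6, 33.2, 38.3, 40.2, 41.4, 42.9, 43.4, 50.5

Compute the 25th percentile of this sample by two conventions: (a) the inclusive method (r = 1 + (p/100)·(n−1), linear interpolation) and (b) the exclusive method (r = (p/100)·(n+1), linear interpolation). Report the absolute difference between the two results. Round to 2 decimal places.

n = 8.
(a) r = 2.75; between ranks 2 (33.2) and 3 (38.3): 37.025.
(b) r = 2.25; between ranks 2 (33.2) and 3 (38.3): 34.475.
|37.025 − 34.475| = 2.55.

2.55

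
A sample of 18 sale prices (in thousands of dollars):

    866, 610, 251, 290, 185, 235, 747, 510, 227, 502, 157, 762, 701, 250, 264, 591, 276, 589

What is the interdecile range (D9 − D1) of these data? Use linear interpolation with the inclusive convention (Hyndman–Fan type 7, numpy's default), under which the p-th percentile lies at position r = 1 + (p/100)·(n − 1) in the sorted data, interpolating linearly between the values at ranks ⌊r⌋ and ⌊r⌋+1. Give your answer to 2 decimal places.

537.10

Sorted: 157, 185, 227, 235, 250, 251, 264, 276, 290, 502, 510, 589, 591, 610, 701, 747, 762, 866.
n = 18.
P10: r = 2.7; ranks 2–3 are 185, 227; interpolating gives 214.4.
P90: r = 16.3; ranks 16–17 are 747, 762; interpolating gives 751.5.
Difference: 751.5 − 214.4 = 537.1.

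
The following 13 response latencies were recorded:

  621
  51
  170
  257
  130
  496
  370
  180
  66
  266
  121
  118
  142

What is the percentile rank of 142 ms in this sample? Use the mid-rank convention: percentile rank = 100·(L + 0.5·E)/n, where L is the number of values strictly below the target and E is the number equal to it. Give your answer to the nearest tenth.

42.3

Sorted: 51, 66, 118, 121, 130, 142, 170, 180, 257, 266, 370, 496, 621.
Count below 142: L = 5; count equal: E = 1; n = 13.
Percentile rank = 100·(5 + 0.5·1)/13 = 100·5.5/13 = 42.31.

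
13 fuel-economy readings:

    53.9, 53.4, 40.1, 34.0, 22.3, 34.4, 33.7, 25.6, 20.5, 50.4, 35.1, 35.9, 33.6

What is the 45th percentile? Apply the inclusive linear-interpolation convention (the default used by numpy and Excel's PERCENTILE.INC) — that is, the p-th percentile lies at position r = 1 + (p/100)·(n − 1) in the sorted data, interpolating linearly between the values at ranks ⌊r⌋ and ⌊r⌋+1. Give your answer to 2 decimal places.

34.16

Sorted: 20.5, 22.3, 25.6, 33.6, 33.7, 34.0, 34.4, 35.1, 35.9, 40.1, 50.4, 53.4, 53.9.
n = 13.
r = 1 + (45/100)·(13 − 1) = 1 + 5.4 = 6.4.
Rank 6 is 34.0 and rank 7 is 34.4.
Interpolate: 34.0 + 0.4·(34.4 − 34.0) = 34.0 + 0.4·0.4 = 34.16.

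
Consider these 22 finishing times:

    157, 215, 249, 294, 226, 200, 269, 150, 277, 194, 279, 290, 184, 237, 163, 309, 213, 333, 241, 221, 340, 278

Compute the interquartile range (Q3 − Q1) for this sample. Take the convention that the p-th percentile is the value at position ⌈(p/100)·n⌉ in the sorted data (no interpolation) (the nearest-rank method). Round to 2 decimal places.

79.00

Sorted: 150, 157, 163, 184, 194, 200, 213, 215, 221, 226, 237, 241, 249, 269, 277, 278, 279, 290, 294, 309, 333, 340.
n = 22.
P25: rank ⌈25/100·22⌉ = 6 → 200.
P75: rank ⌈75/100·22⌉ = 17 → 279.
Difference: 279 − 200 = 79.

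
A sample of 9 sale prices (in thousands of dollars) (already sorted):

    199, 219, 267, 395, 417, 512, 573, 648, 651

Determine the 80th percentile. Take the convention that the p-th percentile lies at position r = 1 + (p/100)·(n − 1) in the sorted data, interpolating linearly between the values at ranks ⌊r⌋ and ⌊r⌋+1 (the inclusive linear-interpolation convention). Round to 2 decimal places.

n = 9.
r = 1 + (80/100)·(9 − 1) = 1 + 6.4 = 7.4.
Rank 7 is 573 and rank 8 is 648.
Interpolate: 573 + 0.4·(648 − 573) = 573 + 0.4·75 = 603.

603.00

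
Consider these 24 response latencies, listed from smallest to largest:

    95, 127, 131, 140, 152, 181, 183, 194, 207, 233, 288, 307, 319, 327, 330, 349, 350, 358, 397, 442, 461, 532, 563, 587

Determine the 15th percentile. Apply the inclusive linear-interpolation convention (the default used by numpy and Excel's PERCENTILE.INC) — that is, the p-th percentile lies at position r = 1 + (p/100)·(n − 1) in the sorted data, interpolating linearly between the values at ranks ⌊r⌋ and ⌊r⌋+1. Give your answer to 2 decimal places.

n = 24.
r = 1 + (15/100)·(24 − 1) = 1 + 3.45 = 4.45.
Rank 4 is 140 and rank 5 is 152.
Interpolate: 140 + 0.45·(152 − 140) = 140 + 0.45·12 = 145.4.

145.40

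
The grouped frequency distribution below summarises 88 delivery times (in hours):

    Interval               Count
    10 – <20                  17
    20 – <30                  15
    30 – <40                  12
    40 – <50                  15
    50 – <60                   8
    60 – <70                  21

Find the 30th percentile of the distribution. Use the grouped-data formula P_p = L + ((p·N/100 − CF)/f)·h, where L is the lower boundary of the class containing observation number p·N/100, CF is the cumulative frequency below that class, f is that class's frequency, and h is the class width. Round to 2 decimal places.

N = 88; target position k = 30/100 · 88 = 26.4.
Cumulative frequencies: 17, 32, 44, 59, 67, 88.
Observation 26.4 falls in the class 20 – <30.
L = 20, CF = 17, f = 15, h = 10.
P30 = 20 + ((26.4 − 17)/15)·10 = 20 + 6.26667 = 26.2667.

26.27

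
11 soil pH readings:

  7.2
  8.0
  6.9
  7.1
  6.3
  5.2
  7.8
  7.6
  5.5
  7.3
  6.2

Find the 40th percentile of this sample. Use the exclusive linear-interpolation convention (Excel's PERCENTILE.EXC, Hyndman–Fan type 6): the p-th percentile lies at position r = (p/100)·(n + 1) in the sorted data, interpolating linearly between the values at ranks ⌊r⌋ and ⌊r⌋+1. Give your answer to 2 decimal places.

6.78

Sorted: 5.2, 5.5, 6.2, 6.3, 6.9, 7.1, 7.2, 7.3, 7.6, 7.8, 8.0.
n = 11.
r = (40/100)·(11 + 1) = 4.8.
Rank 4 is 6.3 and rank 5 is 6.9.
Interpolate: 6.3 + 0.8·(6.9 − 6.3) = 6.3 + 0.8·0.6 = 6.78.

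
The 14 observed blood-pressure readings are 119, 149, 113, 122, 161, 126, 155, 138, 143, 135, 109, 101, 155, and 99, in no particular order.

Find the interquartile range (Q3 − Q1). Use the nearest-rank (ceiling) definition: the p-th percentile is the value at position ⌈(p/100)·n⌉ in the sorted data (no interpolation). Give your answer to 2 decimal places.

36.00

Sorted: 99, 101, 109, 113, 119, 122, 126, 135, 138, 143, 149, 155, 155, 161.
n = 14.
P25: rank ⌈25/100·14⌉ = 4 → 113.
P75: rank ⌈75/100·14⌉ = 11 → 149.
Difference: 149 − 113 = 36.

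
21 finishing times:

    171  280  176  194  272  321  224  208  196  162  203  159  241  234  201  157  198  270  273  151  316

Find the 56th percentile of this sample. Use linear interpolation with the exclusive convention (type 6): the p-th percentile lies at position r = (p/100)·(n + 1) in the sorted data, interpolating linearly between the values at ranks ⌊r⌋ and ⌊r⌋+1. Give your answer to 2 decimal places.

213.12

Sorted: 151, 157, 159, 162, 171, 176, 194, 196, 198, 201, 203, 208, 224, 234, 241, 270, 272, 273, 280, 316, 321.
n = 21.
r = (56/100)·(21 + 1) = 12.32.
Rank 12 is 208 and rank 13 is 224.
Interpolate: 208 + 0.32·(224 − 208) = 208 + 0.32·16 = 213.12.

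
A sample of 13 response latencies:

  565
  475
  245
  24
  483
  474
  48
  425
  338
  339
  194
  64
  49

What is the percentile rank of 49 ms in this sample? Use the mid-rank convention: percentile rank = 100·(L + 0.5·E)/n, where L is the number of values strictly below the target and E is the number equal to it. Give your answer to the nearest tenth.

19.2

Sorted: 24, 48, 49, 64, 194, 245, 338, 339, 425, 474, 475, 483, 565.
Count below 49: L = 2; count equal: E = 1; n = 13.
Percentile rank = 100·(2 + 0.5·1)/13 = 100·2.5/13 = 19.23.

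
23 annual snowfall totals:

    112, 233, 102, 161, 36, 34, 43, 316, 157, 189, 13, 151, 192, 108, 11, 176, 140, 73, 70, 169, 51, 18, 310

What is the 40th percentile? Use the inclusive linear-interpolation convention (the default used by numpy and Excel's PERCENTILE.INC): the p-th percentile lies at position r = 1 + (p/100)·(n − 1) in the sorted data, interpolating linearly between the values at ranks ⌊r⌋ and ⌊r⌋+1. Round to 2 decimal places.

Sorted: 11, 13, 18, 34, 36, 43, 51, 70, 73, 102, 108, 112, 140, 151, 157, 161, 169, 176, 189, 192, 233, 310, 316.
n = 23.
r = 1 + (40/100)·(23 − 1) = 1 + 8.8 = 9.8.
Rank 9 is 73 and rank 10 is 102.
Interpolate: 73 + 0.8·(102 − 73) = 73 + 0.8·29 = 96.2.

96.20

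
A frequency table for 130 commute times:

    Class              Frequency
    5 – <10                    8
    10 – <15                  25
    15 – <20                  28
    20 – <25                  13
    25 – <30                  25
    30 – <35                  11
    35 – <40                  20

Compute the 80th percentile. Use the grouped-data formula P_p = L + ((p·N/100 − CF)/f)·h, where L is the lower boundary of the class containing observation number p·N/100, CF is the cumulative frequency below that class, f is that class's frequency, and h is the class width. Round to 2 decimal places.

32.27

N = 130; target position k = 80/100 · 130 = 104.
Cumulative frequencies: 8, 33, 61, 74, 99, 110, 130.
Observation 104 falls in the class 30 – <35.
L = 30, CF = 99, f = 11, h = 5.
P80 = 30 + ((104 − 99)/11)·5 = 30 + 2.27273 = 32.2727.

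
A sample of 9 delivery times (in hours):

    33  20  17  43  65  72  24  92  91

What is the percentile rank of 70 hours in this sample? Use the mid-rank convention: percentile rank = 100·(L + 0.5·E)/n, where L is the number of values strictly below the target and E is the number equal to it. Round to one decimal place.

Sorted: 17, 20, 24, 33, 43, 65, 72, 91, 92.
Count below 70: L = 6; count equal: E = 0; n = 9.
Percentile rank = 100·(6 + 0.5·0)/9 = 100·6/9 = 66.67.

66.7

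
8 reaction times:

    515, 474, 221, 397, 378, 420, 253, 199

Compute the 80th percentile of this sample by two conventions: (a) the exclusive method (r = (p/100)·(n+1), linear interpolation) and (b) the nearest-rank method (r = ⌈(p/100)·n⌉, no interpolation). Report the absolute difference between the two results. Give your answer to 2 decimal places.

Sorted: 199, 221, 253, 378, 397, 420, 474, 515.
n = 8.
(a) r = 7.2; between ranks 7 (474) and 8 (515): 482.2.
(b) the nearest-rank method: rank 7 → 474.
|482.2 − 474| = 8.2.

8.20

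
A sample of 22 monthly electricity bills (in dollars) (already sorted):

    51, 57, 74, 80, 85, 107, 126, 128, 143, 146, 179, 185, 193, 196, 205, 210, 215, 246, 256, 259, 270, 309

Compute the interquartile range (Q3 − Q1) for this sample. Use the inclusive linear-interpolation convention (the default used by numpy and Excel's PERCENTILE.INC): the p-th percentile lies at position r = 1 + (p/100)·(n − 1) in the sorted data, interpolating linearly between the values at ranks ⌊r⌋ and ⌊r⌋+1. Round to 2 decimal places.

n = 22.
P25: r = 6.25; ranks 6–7 are 107, 126; interpolating gives 111.75.
P75: r = 16.75; ranks 16–17 are 210, 215; interpolating gives 213.75.
Difference: 213.75 − 111.75 = 102.

102.00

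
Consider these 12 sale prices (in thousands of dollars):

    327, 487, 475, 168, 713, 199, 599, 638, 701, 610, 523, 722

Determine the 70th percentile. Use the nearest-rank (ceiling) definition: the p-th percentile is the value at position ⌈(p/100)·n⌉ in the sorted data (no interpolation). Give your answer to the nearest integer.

638

Sorted: 168, 199, 327, 475, 487, 523, 599, 610, 638, 701, 713, 722.
n = 12.
Position = ⌈70/100 · 12⌉ = ⌈8.4⌉ = 9.
The value at rank 9 is 638.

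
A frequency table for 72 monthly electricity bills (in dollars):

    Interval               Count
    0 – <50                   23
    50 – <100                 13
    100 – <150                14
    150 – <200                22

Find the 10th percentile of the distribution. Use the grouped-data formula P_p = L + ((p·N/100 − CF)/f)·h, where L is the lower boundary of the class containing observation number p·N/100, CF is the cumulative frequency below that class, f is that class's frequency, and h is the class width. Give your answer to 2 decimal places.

N = 72; target position k = 10/100 · 72 = 7.2.
Cumulative frequencies: 23, 36, 50, 72.
Observation 7.2 falls in the class 0 – <50.
L = 0, CF = 0, f = 23, h = 50.
P10 = 0 + ((7.2 − 0)/23)·50 = 0 + 15.6522 = 15.6522.

15.65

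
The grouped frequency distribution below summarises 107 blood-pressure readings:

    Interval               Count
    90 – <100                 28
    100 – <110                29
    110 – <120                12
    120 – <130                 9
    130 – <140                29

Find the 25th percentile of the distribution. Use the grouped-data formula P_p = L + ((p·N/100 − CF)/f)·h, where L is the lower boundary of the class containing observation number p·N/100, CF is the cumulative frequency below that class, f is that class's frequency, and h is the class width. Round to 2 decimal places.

N = 107; target position k = 25/100 · 107 = 26.75.
Cumulative frequencies: 28, 57, 69, 78, 107.
Observation 26.75 falls in the class 90 – <100.
L = 90, CF = 0, f = 28, h = 10.
P25 = 90 + ((26.75 − 0)/28)·10 = 90 + 9.55357 = 99.5536.

99.55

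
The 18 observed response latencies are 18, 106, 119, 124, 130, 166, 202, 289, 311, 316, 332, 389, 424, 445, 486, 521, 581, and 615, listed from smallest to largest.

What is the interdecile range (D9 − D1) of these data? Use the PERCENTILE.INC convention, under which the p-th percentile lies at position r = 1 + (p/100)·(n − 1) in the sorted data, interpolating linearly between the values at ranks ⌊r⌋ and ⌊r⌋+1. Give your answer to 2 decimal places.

423.90

n = 18.
P10: r = 2.7; ranks 2–3 are 106, 119; interpolating gives 115.1.
P90: r = 16.3; ranks 16–17 are 521, 581; interpolating gives 539.
Difference: 539 − 115.1 = 423.9.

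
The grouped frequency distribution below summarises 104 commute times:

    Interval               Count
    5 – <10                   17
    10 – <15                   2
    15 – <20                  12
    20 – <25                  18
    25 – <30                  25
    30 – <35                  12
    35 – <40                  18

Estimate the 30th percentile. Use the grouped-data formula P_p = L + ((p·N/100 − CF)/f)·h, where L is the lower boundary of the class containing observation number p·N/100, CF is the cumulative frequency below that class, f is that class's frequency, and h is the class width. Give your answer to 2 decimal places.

20.06

N = 104; target position k = 30/100 · 104 = 31.2.
Cumulative frequencies: 17, 19, 31, 49, 74, 86, 104.
Observation 31.2 falls in the class 20 – <25.
L = 20, CF = 31, f = 18, h = 5.
P30 = 20 + ((31.2 − 31)/18)·5 = 20 + 0.0555556 = 20.0556.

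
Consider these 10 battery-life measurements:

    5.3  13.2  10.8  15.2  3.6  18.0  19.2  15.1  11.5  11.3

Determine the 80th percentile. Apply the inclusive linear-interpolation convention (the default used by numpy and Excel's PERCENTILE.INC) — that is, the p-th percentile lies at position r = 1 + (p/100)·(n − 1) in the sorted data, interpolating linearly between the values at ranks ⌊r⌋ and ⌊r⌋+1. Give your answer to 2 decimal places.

Sorted: 3.6, 5.3, 10.8, 11.3, 11.5, 13.2, 15.1, 15.2, 18.0, 19.2.
n = 10.
r = 1 + (80/100)·(10 − 1) = 1 + 7.2 = 8.2.
Rank 8 is 15.2 and rank 9 is 18.0.
Interpolate: 15.2 + 0.2·(18.0 − 15.2) = 15.2 + 0.2·2.8 = 15.76.

15.76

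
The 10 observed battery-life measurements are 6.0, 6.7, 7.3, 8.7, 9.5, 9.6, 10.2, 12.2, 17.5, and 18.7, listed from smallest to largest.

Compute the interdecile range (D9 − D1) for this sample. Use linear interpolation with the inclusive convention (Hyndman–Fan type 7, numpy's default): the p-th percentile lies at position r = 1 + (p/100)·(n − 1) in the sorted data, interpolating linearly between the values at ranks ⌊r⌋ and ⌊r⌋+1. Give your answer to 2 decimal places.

10.99

n = 10.
P10: r = 1.9; ranks 1–2 are 6.0, 6.7; interpolating gives 6.63.
P90: r = 9.1; ranks 9–10 are 17.5, 18.7; interpolating gives 17.62.
Difference: 17.62 − 6.63 = 10.99.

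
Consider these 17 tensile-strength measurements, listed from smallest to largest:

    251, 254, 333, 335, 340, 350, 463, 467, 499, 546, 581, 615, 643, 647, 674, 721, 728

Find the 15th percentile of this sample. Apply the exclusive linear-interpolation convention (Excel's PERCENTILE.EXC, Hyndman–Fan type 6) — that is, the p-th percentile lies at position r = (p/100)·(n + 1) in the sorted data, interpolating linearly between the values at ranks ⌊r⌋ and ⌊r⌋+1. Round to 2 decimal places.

309.30

n = 17.
r = (15/100)·(17 + 1) = 2.7.
Rank 2 is 254 and rank 3 is 333.
Interpolate: 254 + 0.7·(333 − 254) = 254 + 0.7·79 = 309.3.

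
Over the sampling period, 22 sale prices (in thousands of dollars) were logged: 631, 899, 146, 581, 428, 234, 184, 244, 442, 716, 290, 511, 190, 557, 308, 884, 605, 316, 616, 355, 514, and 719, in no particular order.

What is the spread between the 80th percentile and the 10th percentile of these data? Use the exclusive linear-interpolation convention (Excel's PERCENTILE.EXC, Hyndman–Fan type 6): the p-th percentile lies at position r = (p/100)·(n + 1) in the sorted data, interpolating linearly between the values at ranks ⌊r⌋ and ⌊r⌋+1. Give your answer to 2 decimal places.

479.20

Sorted: 146, 184, 190, 234, 244, 290, 308, 316, 355, 428, 442, 511, 514, 557, 581, 605, 616, 631, 716, 719, 884, 899.
n = 22.
P10: r = 2.3; ranks 2–3 are 184, 190; interpolating gives 185.8.
P80: r = 18.4; ranks 18–19 are 631, 716; interpolating gives 665.
Difference: 665 − 185.8 = 479.2.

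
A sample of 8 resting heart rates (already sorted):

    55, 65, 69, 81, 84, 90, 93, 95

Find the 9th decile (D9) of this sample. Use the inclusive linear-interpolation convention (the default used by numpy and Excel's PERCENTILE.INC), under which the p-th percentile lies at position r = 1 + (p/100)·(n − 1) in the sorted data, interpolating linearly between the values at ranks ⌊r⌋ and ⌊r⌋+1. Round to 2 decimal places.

93.60

n = 8.
r = 1 + (90/100)·(8 − 1) = 1 + 6.3 = 7.3.
Rank 7 is 93 and rank 8 is 95.
Interpolate: 93 + 0.3·(95 − 93) = 93 + 0.3·2 = 93.6.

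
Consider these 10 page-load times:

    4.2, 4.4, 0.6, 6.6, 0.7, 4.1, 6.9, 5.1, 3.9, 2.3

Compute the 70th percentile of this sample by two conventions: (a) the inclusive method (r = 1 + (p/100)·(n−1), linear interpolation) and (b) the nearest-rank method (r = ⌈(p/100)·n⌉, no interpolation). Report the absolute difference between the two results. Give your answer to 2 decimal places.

Sorted: 0.6, 0.7, 2.3, 3.9, 4.1, 4.2, 4.4, 5.1, 6.6, 6.9.
n = 10.
(a) r = 7.3; between ranks 7 (4.4) and 8 (5.1): 4.61.
(b) the nearest-rank method: rank 7 → 4.4.
|4.61 − 4.4| = 0.21.

0.21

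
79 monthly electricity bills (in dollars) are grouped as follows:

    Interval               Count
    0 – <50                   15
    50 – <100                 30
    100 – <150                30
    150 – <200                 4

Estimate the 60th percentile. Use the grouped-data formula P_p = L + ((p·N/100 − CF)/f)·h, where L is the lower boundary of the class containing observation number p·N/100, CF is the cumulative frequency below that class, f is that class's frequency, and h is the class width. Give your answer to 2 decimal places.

104.00

N = 79; target position k = 60/100 · 79 = 47.4.
Cumulative frequencies: 15, 45, 75, 79.
Observation 47.4 falls in the class 100 – <150.
L = 100, CF = 45, f = 30, h = 50.
P60 = 100 + ((47.4 − 45)/30)·50 = 100 + 4 = 104.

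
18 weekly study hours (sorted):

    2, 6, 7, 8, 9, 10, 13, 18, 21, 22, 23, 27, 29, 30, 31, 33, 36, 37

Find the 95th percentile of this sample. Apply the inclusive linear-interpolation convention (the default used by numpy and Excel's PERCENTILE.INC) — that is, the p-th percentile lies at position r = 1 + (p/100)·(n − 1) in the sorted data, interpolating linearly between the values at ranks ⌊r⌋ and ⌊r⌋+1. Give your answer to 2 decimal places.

n = 18.
r = 1 + (95/100)·(18 − 1) = 1 + 16.15 = 17.15.
Rank 17 is 36 and rank 18 is 37.
Interpolate: 36 + 0.15·(37 − 36) = 36 + 0.15·1 = 36.15.

36.15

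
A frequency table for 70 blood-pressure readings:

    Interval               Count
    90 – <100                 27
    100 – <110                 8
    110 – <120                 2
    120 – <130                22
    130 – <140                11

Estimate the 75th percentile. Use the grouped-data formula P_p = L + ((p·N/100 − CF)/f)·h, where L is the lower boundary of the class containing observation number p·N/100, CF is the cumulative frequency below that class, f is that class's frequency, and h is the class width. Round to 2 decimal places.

127.05

N = 70; target position k = 75/100 · 70 = 52.5.
Cumulative frequencies: 27, 35, 37, 59, 70.
Observation 52.5 falls in the class 120 – <130.
L = 120, CF = 37, f = 22, h = 10.
P75 = 120 + ((52.5 − 37)/22)·10 = 120 + 7.04545 = 127.045.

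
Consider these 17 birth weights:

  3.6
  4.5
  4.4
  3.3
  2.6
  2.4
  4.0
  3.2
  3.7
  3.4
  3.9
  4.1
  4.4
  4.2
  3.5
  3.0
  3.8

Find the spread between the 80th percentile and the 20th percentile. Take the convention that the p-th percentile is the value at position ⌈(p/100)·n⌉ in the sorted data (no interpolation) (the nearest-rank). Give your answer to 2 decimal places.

1.00

Sorted: 2.4, 2.6, 3.0, 3.2, 3.3, 3.4, 3.5, 3.6, 3.7, 3.8, 3.9, 4.0, 4.1, 4.2, 4.4, 4.4, 4.5.
n = 17.
P20: rank ⌈20/100·17⌉ = 4 → 3.2.
P80: rank ⌈80/100·17⌉ = 14 → 4.2.
Difference: 4.2 − 3.2 = 1.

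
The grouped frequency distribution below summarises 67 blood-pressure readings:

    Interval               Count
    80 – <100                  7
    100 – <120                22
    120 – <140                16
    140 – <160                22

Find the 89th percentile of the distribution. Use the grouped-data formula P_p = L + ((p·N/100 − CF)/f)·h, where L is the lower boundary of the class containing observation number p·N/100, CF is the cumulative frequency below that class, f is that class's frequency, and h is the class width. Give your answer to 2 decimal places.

153.30

N = 67; target position k = 89/100 · 67 = 59.63.
Cumulative frequencies: 7, 29, 45, 67.
Observation 59.63 falls in the class 140 – <160.
L = 140, CF = 45, f = 22, h = 20.
P89 = 140 + ((59.63 − 45)/22)·20 = 140 + 13.3 = 153.3.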